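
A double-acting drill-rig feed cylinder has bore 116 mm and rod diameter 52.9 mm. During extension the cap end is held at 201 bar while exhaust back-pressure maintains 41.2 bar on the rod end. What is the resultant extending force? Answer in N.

Cap-side area A_cap = π/4 × (116 mm)² = 10570 mm^2
Rod-side annular area A_ann = π/4 × (116² − 52.9²) = 8370 mm^2
Net thrust = P_cap·A_cap − P_rod·A_ann = 2.124e5 N − 34490 N

F ≈ 1.78e5 N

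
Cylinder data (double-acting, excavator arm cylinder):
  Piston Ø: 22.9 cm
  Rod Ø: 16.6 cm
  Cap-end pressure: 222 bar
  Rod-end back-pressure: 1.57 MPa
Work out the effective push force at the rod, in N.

F ≈ 8.84e5 N

Cap-side area A_cap = π/4 × (22.9 cm)² = 411.9 cm^2
Rod-side annular area A_ann = π/4 × (22.9² − 16.6²) = 195.4 cm^2
Net thrust = P_cap·A_cap − P_rod·A_ann = 9.144e5 N − 30690 N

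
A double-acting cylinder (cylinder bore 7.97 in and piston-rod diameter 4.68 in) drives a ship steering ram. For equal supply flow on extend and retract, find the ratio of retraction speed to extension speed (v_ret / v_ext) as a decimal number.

v_ret/v_ext ≈ 1.53

Cap-side area A_cap = π/4 × (7.97 in)² = 49.89 in^2
Rod-side annular area A_ann = π/4 × (7.97² − 4.68²) = 32.69 in^2
For equal Q, v ∝ 1/A, so v_ret/v_ext = A_cap/A_ann.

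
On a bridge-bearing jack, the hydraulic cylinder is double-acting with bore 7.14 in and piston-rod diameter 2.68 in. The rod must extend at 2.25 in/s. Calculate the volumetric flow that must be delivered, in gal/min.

Q ≈ 23.4 gal/min

Cap-side area A_cap = π/4 × (7.14 in)² = 40.04 in^2
Q = A × v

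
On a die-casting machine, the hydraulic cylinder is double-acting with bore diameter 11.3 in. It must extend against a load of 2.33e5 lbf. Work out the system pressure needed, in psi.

P ≈ 2320 psi

Cap-side area A_cap = π/4 × (11.3 in)² = 100.3 in^2
P = F / A = 2.33e5 lbf / A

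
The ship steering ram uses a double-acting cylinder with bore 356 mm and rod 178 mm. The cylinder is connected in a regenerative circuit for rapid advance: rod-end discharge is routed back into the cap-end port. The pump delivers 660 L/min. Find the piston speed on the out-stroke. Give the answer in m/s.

v ≈ 0.442 m/s

In regeneration the rod-end outflow joins the pump flow into the cap end, so the net volume the pump must supply per unit advance equals the rod cross-section area.
Rod cross-section A_rod = π/4 × (178 mm)² = 24880 mm^2
v = Q_pump / A_rod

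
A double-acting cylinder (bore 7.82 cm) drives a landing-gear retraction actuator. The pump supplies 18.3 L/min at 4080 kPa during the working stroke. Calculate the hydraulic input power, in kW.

W ≈ 1.24 kW

Hydraulic power = P × Q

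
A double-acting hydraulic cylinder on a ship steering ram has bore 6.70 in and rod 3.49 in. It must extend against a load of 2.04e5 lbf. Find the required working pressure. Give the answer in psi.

P ≈ 5790 psi

Cap-side area A_cap = π/4 × (6.70 in)² = 35.26 in^2
P = F / A = 2.04e5 lbf / A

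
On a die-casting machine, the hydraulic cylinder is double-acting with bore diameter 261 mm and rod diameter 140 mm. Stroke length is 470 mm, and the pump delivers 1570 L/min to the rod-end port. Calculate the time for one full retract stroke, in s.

t ≈ 0.684 s

Rod-side annular area A_ann = π/4 × (261² − 140²) = 38110 mm^2
Swept volume V = A × L; t = V / Q = A·L / Q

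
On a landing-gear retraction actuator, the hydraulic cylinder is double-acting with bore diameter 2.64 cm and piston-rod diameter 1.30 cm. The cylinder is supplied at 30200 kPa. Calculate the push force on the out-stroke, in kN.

Cap-side area A_cap = π/4 × (2.64 cm)² = 5.474 cm^2
F = P × A_cap = 30200 kPa × A_cap

F ≈ 16.5 kN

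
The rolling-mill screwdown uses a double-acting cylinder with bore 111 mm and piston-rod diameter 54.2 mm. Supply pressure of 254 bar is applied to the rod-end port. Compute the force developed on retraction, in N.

Rod-side annular area A_ann = π/4 × (111² − 54.2²) = 7370 mm^2
On retraction the pressure acts on the annular area (bore minus rod).
F = P × A_ann

F ≈ 1.87e5 N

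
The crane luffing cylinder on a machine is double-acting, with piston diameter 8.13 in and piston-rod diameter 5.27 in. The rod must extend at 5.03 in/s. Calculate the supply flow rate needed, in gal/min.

Q ≈ 67.8 gal/min

Cap-side area A_cap = π/4 × (8.13 in)² = 51.91 in^2
Q = A × v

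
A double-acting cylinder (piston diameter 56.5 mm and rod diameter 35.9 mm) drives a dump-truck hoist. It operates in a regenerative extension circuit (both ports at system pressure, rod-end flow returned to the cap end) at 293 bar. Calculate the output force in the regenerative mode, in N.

F ≈ 29700 N

With equal pressure on both faces, forces on the annular region cancel; the net push is pressure × rod cross-section.
Rod cross-section A_rod = π/4 × (35.9 mm)² = 1012 mm^2
F = P × A_rod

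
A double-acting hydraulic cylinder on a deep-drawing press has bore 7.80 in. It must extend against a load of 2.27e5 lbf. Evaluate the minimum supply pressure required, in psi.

Cap-side area A_cap = π/4 × (7.80 in)² = 47.78 in^2
P = F / A = 2.27e5 lbf / A

P ≈ 4750 psi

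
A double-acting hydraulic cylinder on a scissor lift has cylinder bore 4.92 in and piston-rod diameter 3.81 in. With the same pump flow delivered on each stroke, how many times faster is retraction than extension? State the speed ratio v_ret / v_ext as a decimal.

v_ret/v_ext ≈ 2.50

Cap-side area A_cap = π/4 × (4.92 in)² = 19.01 in^2
Rod-side annular area A_ann = π/4 × (4.92² − 3.81²) = 7.611 in^2
For equal Q, v ∝ 1/A, so v_ret/v_ext = A_cap/A_ann.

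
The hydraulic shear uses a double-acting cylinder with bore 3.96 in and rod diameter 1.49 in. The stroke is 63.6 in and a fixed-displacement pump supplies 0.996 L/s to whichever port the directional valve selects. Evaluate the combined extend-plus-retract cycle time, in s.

t ≈ 24.0 s

Cap-side area A_cap = π/4 × (3.96 in)² = 12.32 in^2
Rod-side annular area A_ann = π/4 × (3.96² − 1.49²) = 10.57 in^2
t_ext = A_cap·L/Q = 12.89 s
t_ret = A_ann·L/Q = 11.06 s
t_cycle = t_ext + t_ret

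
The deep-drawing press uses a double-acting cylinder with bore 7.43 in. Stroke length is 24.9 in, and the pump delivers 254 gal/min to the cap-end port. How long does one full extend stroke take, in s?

t ≈ 1.10 s

Cap-side area A_cap = π/4 × (7.43 in)² = 43.36 in^2
Swept volume V = A × L; t = V / Q = A·L / Q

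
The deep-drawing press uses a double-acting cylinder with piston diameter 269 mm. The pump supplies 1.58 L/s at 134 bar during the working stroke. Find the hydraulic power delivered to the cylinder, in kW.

Hydraulic power = P × Q

W ≈ 21.2 kW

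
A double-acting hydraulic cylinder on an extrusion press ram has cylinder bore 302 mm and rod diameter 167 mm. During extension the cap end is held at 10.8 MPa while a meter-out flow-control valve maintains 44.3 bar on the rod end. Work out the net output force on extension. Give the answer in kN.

F ≈ 553 kN

Cap-side area A_cap = π/4 × (302 mm)² = 71630 mm^2
Rod-side annular area A_ann = π/4 × (302² − 167²) = 49730 mm^2
Net thrust = P_cap·A_cap − P_rod·A_ann = 773.6 kN − 220.3 kN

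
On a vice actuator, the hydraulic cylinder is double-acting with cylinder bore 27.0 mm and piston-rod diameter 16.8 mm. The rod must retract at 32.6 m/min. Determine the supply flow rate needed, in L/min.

Rod-side annular area A_ann = π/4 × (27.0² − 16.8²) = 350.9 mm^2
Q = A × v

Q ≈ 11.4 L/min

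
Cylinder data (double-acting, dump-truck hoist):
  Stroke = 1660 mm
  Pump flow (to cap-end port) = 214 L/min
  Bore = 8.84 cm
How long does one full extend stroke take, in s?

Cap-side area A_cap = π/4 × (8.84 cm)² = 61.38 cm^2
Swept volume V = A × L; t = V / Q = A·L / Q

t ≈ 2.86 s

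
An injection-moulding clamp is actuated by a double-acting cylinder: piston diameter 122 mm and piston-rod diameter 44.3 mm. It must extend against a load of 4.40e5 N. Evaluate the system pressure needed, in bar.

P ≈ 376 bar

Cap-side area A_cap = π/4 × (122 mm)² = 11690 mm^2
P = F / A = 4.40e5 N / A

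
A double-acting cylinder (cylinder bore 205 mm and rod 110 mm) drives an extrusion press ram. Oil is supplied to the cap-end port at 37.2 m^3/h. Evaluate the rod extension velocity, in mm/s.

Cap-side area A_cap = π/4 × (205 mm)² = 33010 mm^2
v = Q / A

v ≈ 313 mm/s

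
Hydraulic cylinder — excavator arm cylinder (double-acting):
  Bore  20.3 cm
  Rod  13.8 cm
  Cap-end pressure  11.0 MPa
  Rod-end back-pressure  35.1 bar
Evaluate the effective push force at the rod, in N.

F ≈ 2.95e5 N

Cap-side area A_cap = π/4 × (20.3 cm)² = 323.7 cm^2
Rod-side annular area A_ann = π/4 × (20.3² − 13.8²) = 174.1 cm^2
Net thrust = P_cap·A_cap − P_rod·A_ann = 3.560e5 N − 61100 N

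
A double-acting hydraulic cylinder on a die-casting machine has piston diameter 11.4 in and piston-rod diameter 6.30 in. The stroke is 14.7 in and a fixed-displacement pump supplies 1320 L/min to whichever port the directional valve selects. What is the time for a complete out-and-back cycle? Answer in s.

Cap-side area A_cap = π/4 × (11.4 in)² = 102.1 in^2
Rod-side annular area A_ann = π/4 × (11.4² − 6.30²) = 70.90 in^2
t_ext = A_cap·L/Q = 1.118 s
t_ret = A_ann·L/Q = 0.7763 s
t_cycle = t_ext + t_ret

t ≈ 1.89 s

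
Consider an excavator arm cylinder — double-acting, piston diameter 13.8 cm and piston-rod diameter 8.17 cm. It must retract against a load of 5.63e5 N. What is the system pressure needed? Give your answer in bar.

Rod-side annular area A_ann = π/4 × (13.8² − 8.17²) = 97.15 cm^2
Retraction: pressure acts on the annular area.
P = F / A = 5.63e5 N / A

P ≈ 580 bar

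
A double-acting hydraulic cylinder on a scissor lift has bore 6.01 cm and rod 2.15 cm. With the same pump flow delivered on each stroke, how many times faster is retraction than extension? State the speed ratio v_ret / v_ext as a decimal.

v_ret/v_ext ≈ 1.15

Cap-side area A_cap = π/4 × (6.01 cm)² = 28.37 cm^2
Rod-side annular area A_ann = π/4 × (6.01² − 2.15²) = 24.74 cm^2
For equal Q, v ∝ 1/A, so v_ret/v_ext = A_cap/A_ann.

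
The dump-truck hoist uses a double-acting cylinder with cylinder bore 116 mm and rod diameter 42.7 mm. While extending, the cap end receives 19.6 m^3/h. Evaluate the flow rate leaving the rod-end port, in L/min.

Q_out ≈ 282 L/min

Cap-side area A_cap = π/4 × (116 mm)² = 10570 mm^2
Rod-side annular area A_ann = π/4 × (116² − 42.7²) = 9136 mm^2
Piston speed v = Q_in/A_cap; rod-end outflow Q_out = v × A_ann = Q_in × A_ann/A_cap.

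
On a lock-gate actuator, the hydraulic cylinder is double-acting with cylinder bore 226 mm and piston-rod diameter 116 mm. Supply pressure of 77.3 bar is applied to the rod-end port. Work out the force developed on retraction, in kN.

Rod-side annular area A_ann = π/4 × (226² − 116²) = 29550 mm^2
On retraction the pressure acts on the annular area (bore minus rod).
F = P × A_ann

F ≈ 228 kN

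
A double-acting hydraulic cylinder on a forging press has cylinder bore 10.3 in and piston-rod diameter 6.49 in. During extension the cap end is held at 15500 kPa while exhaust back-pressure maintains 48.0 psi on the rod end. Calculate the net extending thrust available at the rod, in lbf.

F ≈ 1.85e5 lbf

Cap-side area A_cap = π/4 × (10.3 in)² = 83.32 in^2
Rod-side annular area A_ann = π/4 × (10.3² − 6.49²) = 50.24 in^2
Net thrust = P_cap·A_cap − P_rod·A_ann = 1.873e5 lbf − 2412 lbf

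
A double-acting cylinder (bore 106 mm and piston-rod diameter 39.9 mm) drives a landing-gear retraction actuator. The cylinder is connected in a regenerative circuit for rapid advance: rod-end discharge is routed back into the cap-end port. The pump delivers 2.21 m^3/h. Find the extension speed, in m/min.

v ≈ 29.5 m/min

In regeneration the rod-end outflow joins the pump flow into the cap end, so the net volume the pump must supply per unit advance equals the rod cross-section area.
Rod cross-section A_rod = π/4 × (39.9 mm)² = 1250 mm^2
v = Q_pump / A_rod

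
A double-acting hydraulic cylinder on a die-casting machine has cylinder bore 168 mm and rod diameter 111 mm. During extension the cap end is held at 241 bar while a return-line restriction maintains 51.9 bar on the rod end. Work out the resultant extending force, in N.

Cap-side area A_cap = π/4 × (168 mm)² = 22170 mm^2
Rod-side annular area A_ann = π/4 × (168² − 111²) = 12490 mm^2
Net thrust = P_cap·A_cap − P_rod·A_ann = 5.342e5 N − 64820 N

F ≈ 4.69e5 N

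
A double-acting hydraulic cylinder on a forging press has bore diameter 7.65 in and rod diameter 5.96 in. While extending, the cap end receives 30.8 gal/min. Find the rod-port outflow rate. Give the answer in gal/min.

Q_out ≈ 12.1 gal/min

Cap-side area A_cap = π/4 × (7.65 in)² = 45.96 in^2
Rod-side annular area A_ann = π/4 × (7.65² − 5.96²) = 18.06 in^2
Piston speed v = Q_in/A_cap; rod-end outflow Q_out = v × A_ann = Q_in × A_ann/A_cap.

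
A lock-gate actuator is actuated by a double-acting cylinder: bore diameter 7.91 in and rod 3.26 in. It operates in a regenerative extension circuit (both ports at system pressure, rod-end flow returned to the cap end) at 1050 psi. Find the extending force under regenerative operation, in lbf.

With equal pressure on both faces, forces on the annular region cancel; the net push is pressure × rod cross-section.
Rod cross-section A_rod = π/4 × (3.26 in)² = 8.347 in^2
F = P × A_rod

F ≈ 8760 lbf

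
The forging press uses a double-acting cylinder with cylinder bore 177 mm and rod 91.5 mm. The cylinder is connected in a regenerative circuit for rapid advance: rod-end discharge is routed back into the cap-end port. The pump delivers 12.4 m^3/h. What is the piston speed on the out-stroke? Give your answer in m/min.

v ≈ 31.4 m/min

In regeneration the rod-end outflow joins the pump flow into the cap end, so the net volume the pump must supply per unit advance equals the rod cross-section area.
Rod cross-section A_rod = π/4 × (91.5 mm)² = 6576 mm^2
v = Q_pump / A_rod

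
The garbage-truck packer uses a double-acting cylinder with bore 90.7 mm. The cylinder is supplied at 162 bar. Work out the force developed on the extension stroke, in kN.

F ≈ 105 kN

Cap-side area A_cap = π/4 × (90.7 mm)² = 6461 mm^2
F = P × A_cap = 162 bar × A_cap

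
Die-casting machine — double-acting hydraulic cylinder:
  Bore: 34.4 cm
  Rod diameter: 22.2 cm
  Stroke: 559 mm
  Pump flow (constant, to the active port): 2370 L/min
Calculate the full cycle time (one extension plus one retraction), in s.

Cap-side area A_cap = π/4 × (34.4 cm)² = 929.4 cm^2
Rod-side annular area A_ann = π/4 × (34.4² − 22.2²) = 542.3 cm^2
t_ext = A_cap·L/Q = 1.315 s
t_ret = A_ann·L/Q = 0.7675 s
t_cycle = t_ext + t_ret

t ≈ 2.08 s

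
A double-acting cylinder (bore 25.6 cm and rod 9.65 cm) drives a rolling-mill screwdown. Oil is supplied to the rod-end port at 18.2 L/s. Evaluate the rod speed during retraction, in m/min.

Rod-side annular area A_ann = π/4 × (25.6² − 9.65²) = 441.6 cm^2
Flow into the rod-end port fills the annular volume.
v = Q / A

v ≈ 24.7 m/min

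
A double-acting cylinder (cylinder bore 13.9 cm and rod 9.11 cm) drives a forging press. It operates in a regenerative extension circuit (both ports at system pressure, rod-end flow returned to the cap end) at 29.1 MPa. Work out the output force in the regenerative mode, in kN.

F ≈ 190 kN

With equal pressure on both faces, forces on the annular region cancel; the net push is pressure × rod cross-section.
Rod cross-section A_rod = π/4 × (9.11 cm)² = 65.18 cm^2
F = P × A_rod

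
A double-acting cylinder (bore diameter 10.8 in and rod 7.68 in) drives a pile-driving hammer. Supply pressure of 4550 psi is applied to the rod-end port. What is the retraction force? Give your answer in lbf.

Rod-side annular area A_ann = π/4 × (10.8² − 7.68²) = 45.28 in^2
On retraction the pressure acts on the annular area (bore minus rod).
F = P × A_ann

F ≈ 2.06e5 lbf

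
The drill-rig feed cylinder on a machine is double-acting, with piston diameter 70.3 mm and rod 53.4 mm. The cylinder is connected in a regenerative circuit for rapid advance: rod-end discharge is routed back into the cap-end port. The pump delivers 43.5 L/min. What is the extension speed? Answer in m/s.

v ≈ 0.324 m/s

In regeneration the rod-end outflow joins the pump flow into the cap end, so the net volume the pump must supply per unit advance equals the rod cross-section area.
Rod cross-section A_rod = π/4 × (53.4 mm)² = 2240 mm^2
v = Q_pump / A_rod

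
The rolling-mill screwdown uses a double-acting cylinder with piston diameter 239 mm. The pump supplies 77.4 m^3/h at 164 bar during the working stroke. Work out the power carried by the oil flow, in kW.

Hydraulic power = P × Q

W ≈ 353 kW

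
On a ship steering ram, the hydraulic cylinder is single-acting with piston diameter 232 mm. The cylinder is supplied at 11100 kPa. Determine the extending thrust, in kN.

F ≈ 469 kN

Cap-side area A_cap = π/4 × (232 mm)² = 42270 mm^2
F = P × A_cap = 11100 kPa × A_cap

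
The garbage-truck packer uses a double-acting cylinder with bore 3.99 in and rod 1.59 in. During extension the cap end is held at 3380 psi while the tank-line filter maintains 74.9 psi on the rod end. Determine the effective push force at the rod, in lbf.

F ≈ 41500 lbf

Cap-side area A_cap = π/4 × (3.99 in)² = 12.50 in^2
Rod-side annular area A_ann = π/4 × (3.99² − 1.59²) = 10.52 in^2
Net thrust = P_cap·A_cap − P_rod·A_ann = 42260 lbf − 787.8 lbf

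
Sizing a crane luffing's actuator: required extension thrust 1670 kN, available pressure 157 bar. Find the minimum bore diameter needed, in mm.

Extension force acts on the full piston face: F = P × (π/4)D².
D = √(4F / (πP)) = √(4 × 1670 kN / (π × 157 bar))

D ≈ 368 mm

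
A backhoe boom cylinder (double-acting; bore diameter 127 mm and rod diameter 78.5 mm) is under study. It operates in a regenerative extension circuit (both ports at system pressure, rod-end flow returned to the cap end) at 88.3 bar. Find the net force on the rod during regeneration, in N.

F ≈ 42700 N

With equal pressure on both faces, forces on the annular region cancel; the net push is pressure × rod cross-section.
Rod cross-section A_rod = π/4 × (78.5 mm)² = 4840 mm^2
F = P × A_rod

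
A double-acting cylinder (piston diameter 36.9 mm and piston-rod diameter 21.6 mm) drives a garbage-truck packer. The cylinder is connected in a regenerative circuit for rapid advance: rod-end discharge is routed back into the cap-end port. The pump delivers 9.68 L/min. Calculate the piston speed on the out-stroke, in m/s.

In regeneration the rod-end outflow joins the pump flow into the cap end, so the net volume the pump must supply per unit advance equals the rod cross-section area.
Rod cross-section A_rod = π/4 × (21.6 mm)² = 366.4 mm^2
v = Q_pump / A_rod

v ≈ 0.440 m/s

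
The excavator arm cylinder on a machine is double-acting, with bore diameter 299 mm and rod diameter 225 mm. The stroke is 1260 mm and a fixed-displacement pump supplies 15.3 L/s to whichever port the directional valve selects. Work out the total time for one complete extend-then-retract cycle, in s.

t ≈ 8.29 s

Cap-side area A_cap = π/4 × (299 mm)² = 70220 mm^2
Rod-side annular area A_ann = π/4 × (299² − 225²) = 30450 mm^2
t_ext = A_cap·L/Q = 5.782 s
t_ret = A_ann·L/Q = 2.508 s
t_cycle = t_ext + t_ret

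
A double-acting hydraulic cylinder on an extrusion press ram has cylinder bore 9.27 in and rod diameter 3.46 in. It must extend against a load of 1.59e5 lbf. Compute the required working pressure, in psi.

P ≈ 2360 psi

Cap-side area A_cap = π/4 × (9.27 in)² = 67.49 in^2
P = F / A = 1.59e5 lbf / A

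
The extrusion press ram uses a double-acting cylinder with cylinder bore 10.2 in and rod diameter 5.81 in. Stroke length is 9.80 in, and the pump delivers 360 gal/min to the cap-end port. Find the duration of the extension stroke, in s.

Cap-side area A_cap = π/4 × (10.2 in)² = 81.71 in^2
Swept volume V = A × L; t = V / Q = A·L / Q

t ≈ 0.578 s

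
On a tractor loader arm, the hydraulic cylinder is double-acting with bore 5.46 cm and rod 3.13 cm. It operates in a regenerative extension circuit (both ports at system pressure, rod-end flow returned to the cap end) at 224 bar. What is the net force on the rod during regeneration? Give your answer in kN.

With equal pressure on both faces, forces on the annular region cancel; the net push is pressure × rod cross-section.
Rod cross-section A_rod = π/4 × (3.13 cm)² = 7.694 cm^2
F = P × A_rod

F ≈ 17.2 kN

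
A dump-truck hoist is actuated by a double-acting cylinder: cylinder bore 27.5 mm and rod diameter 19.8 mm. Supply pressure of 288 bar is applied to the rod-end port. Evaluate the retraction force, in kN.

Rod-side annular area A_ann = π/4 × (27.5² − 19.8²) = 286.0 mm^2
On retraction the pressure acts on the annular area (bore minus rod).
F = P × A_ann

F ≈ 8.24 kN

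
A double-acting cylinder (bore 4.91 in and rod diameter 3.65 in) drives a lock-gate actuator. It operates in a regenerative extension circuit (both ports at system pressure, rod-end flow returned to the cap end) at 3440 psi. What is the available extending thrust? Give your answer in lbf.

With equal pressure on both faces, forces on the annular region cancel; the net push is pressure × rod cross-section.
Rod cross-section A_rod = π/4 × (3.65 in)² = 10.46 in^2
F = P × A_rod

F ≈ 36000 lbf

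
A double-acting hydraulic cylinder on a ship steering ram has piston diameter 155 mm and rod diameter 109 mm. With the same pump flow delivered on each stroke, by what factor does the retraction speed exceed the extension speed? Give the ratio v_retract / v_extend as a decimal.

Cap-side area A_cap = π/4 × (155 mm)² = 18870 mm^2
Rod-side annular area A_ann = π/4 × (155² − 109²) = 9538 mm^2
For equal Q, v ∝ 1/A, so v_ret/v_ext = A_cap/A_ann.

v_ret/v_ext ≈ 1.98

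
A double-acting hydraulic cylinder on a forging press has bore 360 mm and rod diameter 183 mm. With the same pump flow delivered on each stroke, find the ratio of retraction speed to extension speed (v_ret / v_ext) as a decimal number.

Cap-side area A_cap = π/4 × (360 mm)² = 1.018e5 mm^2
Rod-side annular area A_ann = π/4 × (360² − 183²) = 75490 mm^2
For equal Q, v ∝ 1/A, so v_ret/v_ext = A_cap/A_ann.

v_ret/v_ext ≈ 1.35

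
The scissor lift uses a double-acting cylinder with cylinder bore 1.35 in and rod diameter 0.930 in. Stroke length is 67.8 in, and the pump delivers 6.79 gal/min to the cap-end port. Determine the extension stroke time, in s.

Cap-side area A_cap = π/4 × (1.35 in)² = 1.431 in^2
Swept volume V = A × L; t = V / Q = A·L / Q

t ≈ 3.71 s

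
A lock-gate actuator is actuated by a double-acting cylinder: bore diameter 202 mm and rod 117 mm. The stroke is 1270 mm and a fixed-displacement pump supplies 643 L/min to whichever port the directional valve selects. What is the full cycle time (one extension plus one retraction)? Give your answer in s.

t ≈ 6.32 s

Cap-side area A_cap = π/4 × (202 mm)² = 32050 mm^2
Rod-side annular area A_ann = π/4 × (202² − 117²) = 21300 mm^2
t_ext = A_cap·L/Q = 3.798 s
t_ret = A_ann·L/Q = 2.524 s
t_cycle = t_ext + t_ret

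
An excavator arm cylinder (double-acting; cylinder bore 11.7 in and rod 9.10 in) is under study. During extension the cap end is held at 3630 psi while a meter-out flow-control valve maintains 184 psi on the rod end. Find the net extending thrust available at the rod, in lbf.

F ≈ 3.82e5 lbf

Cap-side area A_cap = π/4 × (11.7 in)² = 107.5 in^2
Rod-side annular area A_ann = π/4 × (11.7² − 9.10²) = 42.47 in^2
Net thrust = P_cap·A_cap − P_rod·A_ann = 3.903e5 lbf − 7815 lbf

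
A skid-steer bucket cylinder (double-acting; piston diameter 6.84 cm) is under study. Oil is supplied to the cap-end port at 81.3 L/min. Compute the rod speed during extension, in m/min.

v ≈ 22.1 m/min

Cap-side area A_cap = π/4 × (6.84 cm)² = 36.75 cm^2
v = Q / A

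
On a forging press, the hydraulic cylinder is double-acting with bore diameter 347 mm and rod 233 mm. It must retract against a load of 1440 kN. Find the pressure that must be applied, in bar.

P ≈ 277 bar

Rod-side annular area A_ann = π/4 × (347² − 233²) = 51930 mm^2
Retraction: pressure acts on the annular area.
P = F / A = 1440 kN / A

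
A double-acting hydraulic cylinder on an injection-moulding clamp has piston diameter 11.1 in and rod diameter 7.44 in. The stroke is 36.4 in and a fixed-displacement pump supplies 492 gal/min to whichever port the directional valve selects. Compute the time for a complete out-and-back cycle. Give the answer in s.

Cap-side area A_cap = π/4 × (11.1 in)² = 96.77 in^2
Rod-side annular area A_ann = π/4 × (11.1² − 7.44²) = 53.29 in^2
t_ext = A_cap·L/Q = 1.860 s
t_ret = A_ann·L/Q = 1.024 s
t_cycle = t_ext + t_ret

t ≈ 2.88 s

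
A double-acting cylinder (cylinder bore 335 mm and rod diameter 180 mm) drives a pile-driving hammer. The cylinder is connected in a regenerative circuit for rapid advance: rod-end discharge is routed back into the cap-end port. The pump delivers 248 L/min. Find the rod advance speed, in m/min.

In regeneration the rod-end outflow joins the pump flow into the cap end, so the net volume the pump must supply per unit advance equals the rod cross-section area.
Rod cross-section A_rod = π/4 × (180 mm)² = 25450 mm^2
v = Q_pump / A_rod

v ≈ 9.75 m/min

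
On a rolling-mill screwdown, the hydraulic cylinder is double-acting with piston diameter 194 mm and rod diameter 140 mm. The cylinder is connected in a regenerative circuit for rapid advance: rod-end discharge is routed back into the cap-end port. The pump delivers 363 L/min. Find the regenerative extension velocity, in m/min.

v ≈ 23.6 m/min

In regeneration the rod-end outflow joins the pump flow into the cap end, so the net volume the pump must supply per unit advance equals the rod cross-section area.
Rod cross-section A_rod = π/4 × (140 mm)² = 15390 mm^2
v = Q_pump / A_rod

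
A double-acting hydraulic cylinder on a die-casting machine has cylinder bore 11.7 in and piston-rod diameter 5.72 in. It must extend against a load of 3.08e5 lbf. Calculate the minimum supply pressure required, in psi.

Cap-side area A_cap = π/4 × (11.7 in)² = 107.5 in^2
P = F / A = 3.08e5 lbf / A

P ≈ 2860 psi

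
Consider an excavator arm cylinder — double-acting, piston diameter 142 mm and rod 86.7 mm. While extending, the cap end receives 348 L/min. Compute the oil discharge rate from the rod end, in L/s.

Q_out ≈ 3.64 L/s

Cap-side area A_cap = π/4 × (142 mm)² = 15840 mm^2
Rod-side annular area A_ann = π/4 × (142² − 86.7²) = 9933 mm^2
Piston speed v = Q_in/A_cap; rod-end outflow Q_out = v × A_ann = Q_in × A_ann/A_cap.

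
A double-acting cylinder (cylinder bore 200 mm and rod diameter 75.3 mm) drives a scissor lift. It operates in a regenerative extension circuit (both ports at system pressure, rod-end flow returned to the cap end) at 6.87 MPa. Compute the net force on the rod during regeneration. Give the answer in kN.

F ≈ 30.6 kN

With equal pressure on both faces, forces on the annular region cancel; the net push is pressure × rod cross-section.
Rod cross-section A_rod = π/4 × (75.3 mm)² = 4453 mm^2
F = P × A_rod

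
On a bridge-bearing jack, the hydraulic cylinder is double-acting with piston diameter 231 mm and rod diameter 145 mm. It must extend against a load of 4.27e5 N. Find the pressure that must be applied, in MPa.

Cap-side area A_cap = π/4 × (231 mm)² = 41910 mm^2
P = F / A = 4.27e5 N / A

P ≈ 10.2 MPa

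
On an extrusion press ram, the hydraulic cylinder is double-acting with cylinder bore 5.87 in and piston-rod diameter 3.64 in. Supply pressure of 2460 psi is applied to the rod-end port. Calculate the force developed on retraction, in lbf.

Rod-side annular area A_ann = π/4 × (5.87² − 3.64²) = 16.66 in^2
On retraction the pressure acts on the annular area (bore minus rod).
F = P × A_ann

F ≈ 41000 lbf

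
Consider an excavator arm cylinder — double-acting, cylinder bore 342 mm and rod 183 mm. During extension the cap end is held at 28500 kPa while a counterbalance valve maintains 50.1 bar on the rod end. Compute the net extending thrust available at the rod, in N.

Cap-side area A_cap = π/4 × (342 mm)² = 91860 mm^2
Rod-side annular area A_ann = π/4 × (342² − 183²) = 65560 mm^2
Net thrust = P_cap·A_cap − P_rod·A_ann = 2.618e6 N − 3.285e5 N

F ≈ 2.29e6 N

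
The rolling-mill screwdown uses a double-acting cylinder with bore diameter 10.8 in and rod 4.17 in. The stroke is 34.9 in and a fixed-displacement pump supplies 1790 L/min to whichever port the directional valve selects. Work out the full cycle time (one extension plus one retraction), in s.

t ≈ 3.25 s

Cap-side area A_cap = π/4 × (10.8 in)² = 91.61 in^2
Rod-side annular area A_ann = π/4 × (10.8² − 4.17²) = 77.95 in^2
t_ext = A_cap·L/Q = 1.756 s
t_ret = A_ann·L/Q = 1.494 s
t_cycle = t_ext + t_ret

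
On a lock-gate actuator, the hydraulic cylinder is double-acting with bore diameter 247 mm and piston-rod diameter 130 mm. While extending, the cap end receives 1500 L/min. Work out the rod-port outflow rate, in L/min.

Q_out ≈ 1080 L/min

Cap-side area A_cap = π/4 × (247 mm)² = 47920 mm^2
Rod-side annular area A_ann = π/4 × (247² − 130²) = 34640 mm^2
Piston speed v = Q_in/A_cap; rod-end outflow Q_out = v × A_ann = Q_in × A_ann/A_cap.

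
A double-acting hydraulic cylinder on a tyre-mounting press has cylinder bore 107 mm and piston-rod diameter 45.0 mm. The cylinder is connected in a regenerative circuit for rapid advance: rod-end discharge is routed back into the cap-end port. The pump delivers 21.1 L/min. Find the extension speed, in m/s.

v ≈ 0.221 m/s

In regeneration the rod-end outflow joins the pump flow into the cap end, so the net volume the pump must supply per unit advance equals the rod cross-section area.
Rod cross-section A_rod = π/4 × (45.0 mm)² = 1590 mm^2
v = Q_pump / A_rod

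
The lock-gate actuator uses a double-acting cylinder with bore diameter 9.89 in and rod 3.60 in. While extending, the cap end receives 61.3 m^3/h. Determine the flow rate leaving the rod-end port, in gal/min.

Cap-side area A_cap = π/4 × (9.89 in)² = 76.82 in^2
Rod-side annular area A_ann = π/4 × (9.89² − 3.60²) = 66.64 in^2
Piston speed v = Q_in/A_cap; rod-end outflow Q_out = v × A_ann = Q_in × A_ann/A_cap.

Q_out ≈ 234 gal/min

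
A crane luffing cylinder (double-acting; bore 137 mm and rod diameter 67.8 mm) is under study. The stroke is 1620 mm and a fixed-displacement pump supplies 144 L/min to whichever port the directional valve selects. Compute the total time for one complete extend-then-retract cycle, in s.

Cap-side area A_cap = π/4 × (137 mm)² = 14740 mm^2
Rod-side annular area A_ann = π/4 × (137² − 67.8²) = 11130 mm^2
t_ext = A_cap·L/Q = 9.950 s
t_ret = A_ann·L/Q = 7.513 s
t_cycle = t_ext + t_ret

t ≈ 17.5 s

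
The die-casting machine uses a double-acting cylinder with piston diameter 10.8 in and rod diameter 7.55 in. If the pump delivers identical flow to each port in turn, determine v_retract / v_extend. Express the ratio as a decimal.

Cap-side area A_cap = π/4 × (10.8 in)² = 91.61 in^2
Rod-side annular area A_ann = π/4 × (10.8² − 7.55²) = 46.84 in^2
For equal Q, v ∝ 1/A, so v_ret/v_ext = A_cap/A_ann.

v_ret/v_ext ≈ 1.96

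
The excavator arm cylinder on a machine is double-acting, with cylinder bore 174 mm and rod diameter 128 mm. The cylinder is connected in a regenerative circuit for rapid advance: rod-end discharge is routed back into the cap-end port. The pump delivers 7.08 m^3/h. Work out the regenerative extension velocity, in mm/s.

In regeneration the rod-end outflow joins the pump flow into the cap end, so the net volume the pump must supply per unit advance equals the rod cross-section area.
Rod cross-section A_rod = π/4 × (128 mm)² = 12870 mm^2
v = Q_pump / A_rod

v ≈ 153 mm/s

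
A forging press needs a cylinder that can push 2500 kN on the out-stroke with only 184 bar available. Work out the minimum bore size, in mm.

D ≈ 416 mm

Extension force acts on the full piston face: F = P × (π/4)D².
D = √(4F / (πP)) = √(4 × 2500 kN / (π × 184 bar))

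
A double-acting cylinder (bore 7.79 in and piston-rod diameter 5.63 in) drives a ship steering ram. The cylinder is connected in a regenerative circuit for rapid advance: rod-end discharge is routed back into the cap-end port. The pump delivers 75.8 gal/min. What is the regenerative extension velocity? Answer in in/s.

In regeneration the rod-end outflow joins the pump flow into the cap end, so the net volume the pump must supply per unit advance equals the rod cross-section area.
Rod cross-section A_rod = π/4 × (5.63 in)² = 24.89 in^2
v = Q_pump / A_rod

v ≈ 11.7 in/s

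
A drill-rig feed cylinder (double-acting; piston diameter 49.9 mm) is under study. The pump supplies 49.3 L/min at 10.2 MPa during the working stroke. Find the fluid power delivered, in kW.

Hydraulic power = P × Q

W ≈ 8.38 kW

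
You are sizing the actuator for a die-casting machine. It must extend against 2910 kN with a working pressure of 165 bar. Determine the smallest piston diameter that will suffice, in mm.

Extension force acts on the full piston face: F = P × (π/4)D².
D = √(4F / (πP)) = √(4 × 2910 kN / (π × 165 bar))

D ≈ 474 mm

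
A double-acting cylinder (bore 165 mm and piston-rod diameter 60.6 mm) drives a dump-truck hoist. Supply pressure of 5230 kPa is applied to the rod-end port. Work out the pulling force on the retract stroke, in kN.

Rod-side annular area A_ann = π/4 × (165² − 60.6²) = 18500 mm^2
On retraction the pressure acts on the annular area (bore minus rod).
F = P × A_ann

F ≈ 96.7 kN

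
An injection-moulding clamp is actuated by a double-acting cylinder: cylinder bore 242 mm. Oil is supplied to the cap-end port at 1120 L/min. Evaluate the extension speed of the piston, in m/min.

Cap-side area A_cap = π/4 × (242 mm)² = 46000 mm^2
v = Q / A

v ≈ 24.3 m/min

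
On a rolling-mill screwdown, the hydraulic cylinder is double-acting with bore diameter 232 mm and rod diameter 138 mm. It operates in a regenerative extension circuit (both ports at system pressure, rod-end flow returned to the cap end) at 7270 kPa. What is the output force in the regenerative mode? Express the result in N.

F ≈ 1.09e5 N

With equal pressure on both faces, forces on the annular region cancel; the net push is pressure × rod cross-section.
Rod cross-section A_rod = π/4 × (138 mm)² = 14960 mm^2
F = P × A_rod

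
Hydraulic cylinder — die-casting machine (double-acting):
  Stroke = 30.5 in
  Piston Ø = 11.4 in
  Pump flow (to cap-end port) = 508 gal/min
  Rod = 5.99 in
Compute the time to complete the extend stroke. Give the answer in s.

Cap-side area A_cap = π/4 × (11.4 in)² = 102.1 in^2
Swept volume V = A × L; t = V / Q = A·L / Q

t ≈ 1.59 s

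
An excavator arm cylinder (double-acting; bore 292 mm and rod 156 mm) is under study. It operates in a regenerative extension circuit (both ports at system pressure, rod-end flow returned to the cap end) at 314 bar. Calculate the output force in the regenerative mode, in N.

With equal pressure on both faces, forces on the annular region cancel; the net push is pressure × rod cross-section.
Rod cross-section A_rod = π/4 × (156 mm)² = 19110 mm^2
F = P × A_rod

F ≈ 6.00e5 N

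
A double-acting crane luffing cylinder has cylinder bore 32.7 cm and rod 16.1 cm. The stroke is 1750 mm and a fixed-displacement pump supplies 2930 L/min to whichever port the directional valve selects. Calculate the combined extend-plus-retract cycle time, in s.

Cap-side area A_cap = π/4 × (32.7 cm)² = 839.8 cm^2
Rod-side annular area A_ann = π/4 × (32.7² − 16.1²) = 636.2 cm^2
t_ext = A_cap·L/Q = 3.010 s
t_ret = A_ann·L/Q = 2.280 s
t_cycle = t_ext + t_ret

t ≈ 5.29 s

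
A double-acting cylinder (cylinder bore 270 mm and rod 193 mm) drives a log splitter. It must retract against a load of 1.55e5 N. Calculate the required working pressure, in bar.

Rod-side annular area A_ann = π/4 × (270² − 193²) = 28000 mm^2
Retraction: pressure acts on the annular area.
P = F / A = 1.55e5 N / A

P ≈ 55.4 bar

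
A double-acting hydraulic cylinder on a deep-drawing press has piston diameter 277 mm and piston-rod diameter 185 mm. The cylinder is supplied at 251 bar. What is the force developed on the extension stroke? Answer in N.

Cap-side area A_cap = π/4 × (277 mm)² = 60260 mm^2
F = P × A_cap = 251 bar × A_cap

F ≈ 1.51e6 N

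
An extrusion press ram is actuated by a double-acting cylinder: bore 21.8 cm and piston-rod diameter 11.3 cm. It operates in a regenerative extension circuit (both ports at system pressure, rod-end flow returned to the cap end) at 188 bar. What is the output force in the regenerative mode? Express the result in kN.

With equal pressure on both faces, forces on the annular region cancel; the net push is pressure × rod cross-section.
Rod cross-section A_rod = π/4 × (11.3 cm)² = 100.3 cm^2
F = P × A_rod

F ≈ 189 kN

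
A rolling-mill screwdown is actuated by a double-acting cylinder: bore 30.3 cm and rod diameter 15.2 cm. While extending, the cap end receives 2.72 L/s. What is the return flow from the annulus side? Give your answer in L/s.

Q_out ≈ 2.04 L/s

Cap-side area A_cap = π/4 × (30.3 cm)² = 721.1 cm^2
Rod-side annular area A_ann = π/4 × (30.3² − 15.2²) = 539.6 cm^2
Piston speed v = Q_in/A_cap; rod-end outflow Q_out = v × A_ann = Q_in × A_ann/A_cap.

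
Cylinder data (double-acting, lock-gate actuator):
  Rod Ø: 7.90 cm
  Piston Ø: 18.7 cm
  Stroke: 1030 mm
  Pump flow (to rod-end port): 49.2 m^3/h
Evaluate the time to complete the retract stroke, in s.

t ≈ 1.70 s

Rod-side annular area A_ann = π/4 × (18.7² − 7.90²) = 225.6 cm^2
Swept volume V = A × L; t = V / Q = A·L / Q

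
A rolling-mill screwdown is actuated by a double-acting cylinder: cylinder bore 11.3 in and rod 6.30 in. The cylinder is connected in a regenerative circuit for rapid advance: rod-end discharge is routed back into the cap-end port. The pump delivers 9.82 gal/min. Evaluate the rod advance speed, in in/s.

In regeneration the rod-end outflow joins the pump flow into the cap end, so the net volume the pump must supply per unit advance equals the rod cross-section area.
Rod cross-section A_rod = π/4 × (6.30 in)² = 31.17 in^2
v = Q_pump / A_rod

v ≈ 1.21 in/s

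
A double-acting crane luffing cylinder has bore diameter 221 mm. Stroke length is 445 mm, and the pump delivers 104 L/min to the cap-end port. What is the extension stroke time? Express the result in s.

t ≈ 9.85 s

Cap-side area A_cap = π/4 × (221 mm)² = 38360 mm^2
Swept volume V = A × L; t = V / Q = A·L / Q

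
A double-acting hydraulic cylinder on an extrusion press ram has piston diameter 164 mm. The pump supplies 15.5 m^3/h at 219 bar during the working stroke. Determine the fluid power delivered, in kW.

Hydraulic power = P × Q

W ≈ 94.3 kW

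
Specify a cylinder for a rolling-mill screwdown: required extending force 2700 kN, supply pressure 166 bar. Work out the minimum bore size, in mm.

Extension force acts on the full piston face: F = P × (π/4)D².
D = √(4F / (πP)) = √(4 × 2700 kN / (π × 166 bar))

D ≈ 455 mm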